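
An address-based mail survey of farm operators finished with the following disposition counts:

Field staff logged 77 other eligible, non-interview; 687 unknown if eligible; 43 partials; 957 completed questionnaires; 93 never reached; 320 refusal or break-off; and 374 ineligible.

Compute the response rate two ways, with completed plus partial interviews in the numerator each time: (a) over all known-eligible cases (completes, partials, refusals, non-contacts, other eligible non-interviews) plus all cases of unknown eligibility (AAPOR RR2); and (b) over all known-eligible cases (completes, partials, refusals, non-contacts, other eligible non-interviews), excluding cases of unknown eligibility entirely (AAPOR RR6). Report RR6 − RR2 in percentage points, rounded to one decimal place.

21.2

Top → 957 + 43 = 1000
Denom → 957 + 43 + 320 + 93 + 77 + 687 = 2177
RR2 = 1000 / 2177 = 0.4593
Denom → 957 + 43 + 320 + 93 + 77 = 1490
RR6 = 1000 / 1490 = 0.6711
Difference = 67.11 − 45.93 = 21.18 percentage points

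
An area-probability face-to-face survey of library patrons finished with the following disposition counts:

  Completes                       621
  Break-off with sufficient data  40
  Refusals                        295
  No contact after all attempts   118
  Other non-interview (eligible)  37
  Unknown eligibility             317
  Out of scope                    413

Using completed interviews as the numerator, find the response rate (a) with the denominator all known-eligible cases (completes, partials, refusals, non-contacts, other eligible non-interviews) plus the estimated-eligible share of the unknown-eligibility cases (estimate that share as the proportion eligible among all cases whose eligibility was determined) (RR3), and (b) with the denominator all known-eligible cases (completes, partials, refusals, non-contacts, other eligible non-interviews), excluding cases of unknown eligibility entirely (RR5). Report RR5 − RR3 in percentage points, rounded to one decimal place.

Num → 621
Known eligible → 621 + 40 + 295 + 118 + 37 = 1111
e = 1111 / (1111 + 413) = 1111 / 1524 = 0.7290
Eligible share of unknowns → 0.7290 × 317 = 231.09
Base → 1111 + 231.09 = 1342.09
RR3 = 621 / 1342.09 = 0.4627
Base → 621 + 40 + 295 + 118 + 37 = 1111
RR5 = 621 / 1111 = 0.5590
Difference = 55.90 − 46.27 = 9.63 percentage points

9.6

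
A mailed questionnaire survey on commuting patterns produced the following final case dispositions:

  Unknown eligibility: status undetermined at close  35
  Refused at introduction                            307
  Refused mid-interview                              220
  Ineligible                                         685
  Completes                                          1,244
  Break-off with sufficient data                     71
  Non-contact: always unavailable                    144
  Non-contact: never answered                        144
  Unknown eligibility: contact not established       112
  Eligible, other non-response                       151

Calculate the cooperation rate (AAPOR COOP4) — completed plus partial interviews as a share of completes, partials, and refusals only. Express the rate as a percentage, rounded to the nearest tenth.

71.4%

Refused = 307 + 220 = 527
Never reached = 144 + 144 = 288
Unknown if eligible = 112 + 35 = 147
Numerator → 1244 + 71 = 1315
Base → 1244 + 71 + 527 = 1842
COOP4 = 1315 / 1842 = 0.7139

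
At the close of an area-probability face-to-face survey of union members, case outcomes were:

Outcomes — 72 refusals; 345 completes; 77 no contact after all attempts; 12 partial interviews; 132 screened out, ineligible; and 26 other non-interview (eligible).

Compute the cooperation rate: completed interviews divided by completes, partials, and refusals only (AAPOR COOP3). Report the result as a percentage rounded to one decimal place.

Top = 345
Denom = 345 + 12 + 72 = 429
COOP3 = 345 / 429 = 0.8042

80.4%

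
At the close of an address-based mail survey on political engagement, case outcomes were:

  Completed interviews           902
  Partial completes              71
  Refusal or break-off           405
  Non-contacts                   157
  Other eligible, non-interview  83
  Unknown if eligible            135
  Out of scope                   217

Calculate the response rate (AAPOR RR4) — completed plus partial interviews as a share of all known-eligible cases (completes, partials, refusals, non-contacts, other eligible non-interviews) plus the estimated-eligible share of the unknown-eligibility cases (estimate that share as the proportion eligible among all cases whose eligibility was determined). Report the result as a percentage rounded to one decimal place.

Num = 902 + 71 = 973
Determined eligible = 902 + 71 + 405 + 157 + 83 = 1618
e = 1618 / (1618 + 217) = 1618 / 1835 = 0.8817
Eligible share of unknowns = 0.8817 × 135 = 119.03
Denom = 1618 + 119.03 = 1737.03
RR4 = 973 / 1737.03 = 0.5602

56.0%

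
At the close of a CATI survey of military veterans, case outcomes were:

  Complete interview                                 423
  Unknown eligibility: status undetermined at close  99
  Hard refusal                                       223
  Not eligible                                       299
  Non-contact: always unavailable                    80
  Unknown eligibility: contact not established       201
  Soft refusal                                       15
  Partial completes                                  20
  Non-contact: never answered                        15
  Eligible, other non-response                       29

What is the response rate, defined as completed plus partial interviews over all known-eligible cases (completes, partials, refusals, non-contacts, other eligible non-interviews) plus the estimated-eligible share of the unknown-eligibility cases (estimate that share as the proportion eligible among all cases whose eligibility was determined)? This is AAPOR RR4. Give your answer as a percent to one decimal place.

Refusal or break-off = 223 + 15 = 238
No answer / not reached = 15 + 80 = 95
Eligibility not determined = 201 + 99 = 300
Top → 423 + 20 = 443
Known eligible → 423 + 20 + 238 + 95 + 29 = 805
e = 805 / (805 + 299) = 805 / 1104 = 0.7292
e × U → 0.7292 × 300 = 218.76
Denominator → 805 + 218.76 = 1023.76
RR4 = 443 / 1023.76 = 0.4327

43.3%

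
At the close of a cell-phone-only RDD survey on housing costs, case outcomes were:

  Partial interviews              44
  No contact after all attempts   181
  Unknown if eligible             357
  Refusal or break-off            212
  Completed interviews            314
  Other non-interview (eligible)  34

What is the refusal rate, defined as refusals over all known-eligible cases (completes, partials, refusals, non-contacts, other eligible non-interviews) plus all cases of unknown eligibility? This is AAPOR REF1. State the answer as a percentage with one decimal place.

18.6%

Numerator: 212
Denom: 314 + 44 + 212 + 181 + 34 + 357 = 1142
REF1 = 212 / 1142 = 0.1856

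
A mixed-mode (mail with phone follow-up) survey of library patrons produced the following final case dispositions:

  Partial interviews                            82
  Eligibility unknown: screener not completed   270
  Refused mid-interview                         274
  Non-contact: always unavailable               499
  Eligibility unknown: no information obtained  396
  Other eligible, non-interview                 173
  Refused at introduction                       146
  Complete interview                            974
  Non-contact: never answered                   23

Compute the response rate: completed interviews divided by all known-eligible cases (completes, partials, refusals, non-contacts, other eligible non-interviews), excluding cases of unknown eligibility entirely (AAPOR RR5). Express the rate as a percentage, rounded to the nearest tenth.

Declined to participate = 146 + 274 = 420
No answer / not reached = 23 + 499 = 522
Undetermined eligibility = 270 + 396 = 666
Numerator: 974
Denom: 974 + 82 + 420 + 522 + 173 = 2171
RR5 = 974 / 2171 = 0.4486

44.9%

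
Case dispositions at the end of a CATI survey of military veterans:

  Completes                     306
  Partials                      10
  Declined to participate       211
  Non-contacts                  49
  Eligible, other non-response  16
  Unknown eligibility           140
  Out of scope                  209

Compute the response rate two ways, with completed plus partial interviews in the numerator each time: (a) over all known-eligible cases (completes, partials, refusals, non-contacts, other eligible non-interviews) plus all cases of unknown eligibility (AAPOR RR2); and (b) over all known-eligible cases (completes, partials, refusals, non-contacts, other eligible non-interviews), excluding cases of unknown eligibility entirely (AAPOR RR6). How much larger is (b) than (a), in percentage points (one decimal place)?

10.2

Num = 306 + 10 = 316
Denom = 306 + 10 + 211 + 49 + 16 + 140 = 732
RR2 = 316 / 732 = 0.4317
Denom = 306 + 10 + 211 + 49 + 16 = 592
RR6 = 316 / 592 = 0.5338
Difference = 53.38 − 43.17 = 10.21 percentage points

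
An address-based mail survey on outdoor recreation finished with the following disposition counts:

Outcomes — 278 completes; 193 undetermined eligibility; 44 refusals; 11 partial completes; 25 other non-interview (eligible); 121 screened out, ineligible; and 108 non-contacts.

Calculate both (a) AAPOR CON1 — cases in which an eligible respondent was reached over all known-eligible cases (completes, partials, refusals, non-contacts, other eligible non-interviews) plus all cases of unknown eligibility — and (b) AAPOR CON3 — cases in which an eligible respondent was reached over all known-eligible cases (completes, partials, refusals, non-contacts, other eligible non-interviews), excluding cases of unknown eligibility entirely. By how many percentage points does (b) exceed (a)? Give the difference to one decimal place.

22.5

Num: 278 + 11 + 44 + 25 = 358
Denom: 278 + 11 + 44 + 108 + 25 + 193 = 659
CON1 = 358 / 659 = 0.5432
Denom: 278 + 11 + 44 + 108 + 25 = 466
CON3 = 358 / 466 = 0.7682
Difference = 76.82 − 54.32 = 22.50 percentage points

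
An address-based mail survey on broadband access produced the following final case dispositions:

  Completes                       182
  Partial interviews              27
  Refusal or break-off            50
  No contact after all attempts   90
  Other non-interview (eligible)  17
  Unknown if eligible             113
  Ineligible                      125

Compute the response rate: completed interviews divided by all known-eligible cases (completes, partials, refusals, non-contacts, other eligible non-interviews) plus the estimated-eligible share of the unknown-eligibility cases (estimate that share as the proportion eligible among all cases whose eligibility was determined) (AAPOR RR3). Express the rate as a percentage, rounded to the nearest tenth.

40.4%

Numerator: 182
Determined eligible: 182 + 27 + 50 + 90 + 17 = 366
e = 366 / (366 + 125) = 366 / 491 = 0.7454
e × U: 0.7454 × 113 = 84.23
Denominator: 366 + 84.23 = 450.23
RR3 = 182 / 450.23 = 0.4042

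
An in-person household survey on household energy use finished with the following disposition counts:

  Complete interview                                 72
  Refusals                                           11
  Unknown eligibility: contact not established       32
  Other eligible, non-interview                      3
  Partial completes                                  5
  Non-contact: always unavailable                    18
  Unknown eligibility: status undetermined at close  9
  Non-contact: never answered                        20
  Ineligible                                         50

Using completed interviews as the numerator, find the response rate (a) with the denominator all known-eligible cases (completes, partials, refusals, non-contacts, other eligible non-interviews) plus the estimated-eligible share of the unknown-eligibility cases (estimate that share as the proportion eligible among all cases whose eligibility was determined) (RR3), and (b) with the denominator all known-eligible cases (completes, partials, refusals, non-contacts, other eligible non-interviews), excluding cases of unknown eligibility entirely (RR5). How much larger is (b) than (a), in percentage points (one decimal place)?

Never reached = 20 + 18 = 38
Eligibility not determined = 32 + 9 = 41
Num → 72
Eligible (known) → 72 + 5 + 11 + 38 + 3 = 129
e = 129 / (129 + 50) = 129 / 179 = 0.7207
e × U → 0.7207 × 41 = 29.55
Base → 129 + 29.55 = 158.55
RR3 = 72 / 158.55 = 0.4541
Base → 72 + 5 + 11 + 38 + 3 = 129
RR5 = 72 / 129 = 0.5581
Difference = 55.81 − 45.41 = 10.40 percentage points

10.4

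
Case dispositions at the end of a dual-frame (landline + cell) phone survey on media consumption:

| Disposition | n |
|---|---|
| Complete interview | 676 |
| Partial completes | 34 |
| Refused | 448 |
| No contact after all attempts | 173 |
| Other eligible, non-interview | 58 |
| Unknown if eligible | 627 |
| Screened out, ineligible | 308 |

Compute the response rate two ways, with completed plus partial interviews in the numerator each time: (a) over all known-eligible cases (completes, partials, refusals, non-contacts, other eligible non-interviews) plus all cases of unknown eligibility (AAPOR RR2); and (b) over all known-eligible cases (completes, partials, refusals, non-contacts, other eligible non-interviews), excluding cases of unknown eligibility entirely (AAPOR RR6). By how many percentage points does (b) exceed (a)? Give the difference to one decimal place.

Num = 676 + 34 = 710
Denom = 676 + 34 + 448 + 173 + 58 + 627 = 2016
RR2 = 710 / 2016 = 0.3522
Denom = 676 + 34 + 448 + 173 + 58 = 1389
RR6 = 710 / 1389 = 0.5112
Difference = 51.12 − 35.22 = 15.90 percentage points

15.9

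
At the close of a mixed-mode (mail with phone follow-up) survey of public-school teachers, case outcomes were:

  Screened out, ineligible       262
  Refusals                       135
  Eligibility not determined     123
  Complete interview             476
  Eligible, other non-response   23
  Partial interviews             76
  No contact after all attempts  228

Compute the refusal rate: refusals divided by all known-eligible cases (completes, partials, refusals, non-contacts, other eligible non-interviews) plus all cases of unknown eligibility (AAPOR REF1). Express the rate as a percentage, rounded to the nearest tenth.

12.7%

Numerator: 135
Base: 476 + 76 + 135 + 228 + 23 + 123 = 1061
REF1 = 135 / 1061 = 0.1272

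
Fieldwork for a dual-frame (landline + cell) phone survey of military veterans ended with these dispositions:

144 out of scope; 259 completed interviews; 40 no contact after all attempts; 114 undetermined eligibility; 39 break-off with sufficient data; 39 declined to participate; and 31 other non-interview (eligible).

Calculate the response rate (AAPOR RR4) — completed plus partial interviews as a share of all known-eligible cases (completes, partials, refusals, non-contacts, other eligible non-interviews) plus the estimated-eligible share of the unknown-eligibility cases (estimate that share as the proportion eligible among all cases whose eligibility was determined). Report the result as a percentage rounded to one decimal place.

60.5%

Numerator = 259 + 39 = 298
Determined eligible = 259 + 39 + 39 + 40 + 31 = 408
e = 408 / (408 + 144) = 408 / 552 = 0.7391
e × U = 0.7391 × 114 = 84.26
Denom = 408 + 84.26 = 492.26
RR4 = 298 / 492.26 = 0.6054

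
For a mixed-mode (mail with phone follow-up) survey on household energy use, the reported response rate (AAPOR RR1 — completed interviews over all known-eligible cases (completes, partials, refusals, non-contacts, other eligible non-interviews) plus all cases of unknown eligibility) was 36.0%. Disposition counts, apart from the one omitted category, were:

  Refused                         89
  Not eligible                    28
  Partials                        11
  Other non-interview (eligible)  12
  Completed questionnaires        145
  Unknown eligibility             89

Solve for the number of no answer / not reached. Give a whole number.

57

RR1 = 145 / D = 0.360
D = 145 / 0.360 = 402.8
Remaining denominator categories sum to 346
no answer / not reached = 402.8 − 346 ≈ 57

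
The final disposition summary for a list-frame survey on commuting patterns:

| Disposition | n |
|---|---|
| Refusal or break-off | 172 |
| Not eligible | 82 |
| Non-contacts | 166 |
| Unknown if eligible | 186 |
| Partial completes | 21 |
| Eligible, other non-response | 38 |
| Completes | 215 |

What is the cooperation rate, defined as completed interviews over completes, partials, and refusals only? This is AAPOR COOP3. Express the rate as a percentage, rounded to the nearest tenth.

52.7%

Top → 215
Base → 215 + 21 + 172 = 408
COOP3 = 215 / 408 = 0.5270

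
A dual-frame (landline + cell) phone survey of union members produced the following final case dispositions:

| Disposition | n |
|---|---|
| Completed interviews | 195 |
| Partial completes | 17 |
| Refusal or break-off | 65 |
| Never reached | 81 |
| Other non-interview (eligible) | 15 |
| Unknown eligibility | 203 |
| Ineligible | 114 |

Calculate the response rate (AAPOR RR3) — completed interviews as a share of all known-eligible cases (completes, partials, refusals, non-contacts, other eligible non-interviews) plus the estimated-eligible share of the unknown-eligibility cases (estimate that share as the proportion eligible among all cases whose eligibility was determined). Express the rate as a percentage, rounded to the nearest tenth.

Num → 195
Determined eligible → 195 + 17 + 65 + 81 + 15 = 373
e = 373 / (373 + 114) = 373 / 487 = 0.7659
Eligible share of unknowns → 0.7659 × 203 = 155.48
Denominator → 373 + 155.48 = 528.48
RR3 = 195 / 528.48 = 0.3690

36.9%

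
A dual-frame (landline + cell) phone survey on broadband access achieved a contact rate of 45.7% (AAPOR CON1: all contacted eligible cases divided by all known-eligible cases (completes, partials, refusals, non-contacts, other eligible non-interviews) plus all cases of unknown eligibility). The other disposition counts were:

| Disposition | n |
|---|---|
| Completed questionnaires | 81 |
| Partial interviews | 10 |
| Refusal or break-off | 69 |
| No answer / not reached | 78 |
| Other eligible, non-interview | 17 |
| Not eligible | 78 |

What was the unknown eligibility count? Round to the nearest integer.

Num = 81 + 10 + 69 + 17 = 177
CON1 = 177 / D = 0.457
D = 177 / 0.457 = 387.3
Rest of base = 255
unknown eligibility = 387.3 − 255 ≈ 132

132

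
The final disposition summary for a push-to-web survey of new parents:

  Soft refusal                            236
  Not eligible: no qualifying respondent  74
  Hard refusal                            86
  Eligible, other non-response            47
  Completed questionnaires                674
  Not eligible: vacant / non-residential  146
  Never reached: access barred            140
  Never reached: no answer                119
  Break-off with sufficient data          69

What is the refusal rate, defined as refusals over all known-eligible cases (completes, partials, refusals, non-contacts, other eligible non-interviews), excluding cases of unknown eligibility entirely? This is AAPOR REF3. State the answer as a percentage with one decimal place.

23.5%

Refusals = 86 + 236 = 322
Non-contacts = 119 + 140 = 259
Ineligible = 74 + 146 = 220
Top → 322
Base → 674 + 69 + 322 + 259 + 47 = 1371
REF3 = 322 / 1371 = 0.2349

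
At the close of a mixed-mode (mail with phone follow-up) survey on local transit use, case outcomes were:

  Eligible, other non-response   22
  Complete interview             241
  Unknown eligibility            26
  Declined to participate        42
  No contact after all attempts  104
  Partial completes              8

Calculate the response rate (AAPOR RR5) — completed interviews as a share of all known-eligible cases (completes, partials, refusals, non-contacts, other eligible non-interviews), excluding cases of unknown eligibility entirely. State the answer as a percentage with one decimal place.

Top: 241
Denom: 241 + 8 + 42 + 104 + 22 = 417
RR5 = 241 / 417 = 0.5779

57.8%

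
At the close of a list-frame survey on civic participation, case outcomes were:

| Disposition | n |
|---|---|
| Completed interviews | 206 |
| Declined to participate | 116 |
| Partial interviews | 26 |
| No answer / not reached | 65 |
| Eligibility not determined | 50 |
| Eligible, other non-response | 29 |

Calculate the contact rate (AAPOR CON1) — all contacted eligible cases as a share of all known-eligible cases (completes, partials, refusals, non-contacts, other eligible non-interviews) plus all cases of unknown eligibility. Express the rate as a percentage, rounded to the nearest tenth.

76.6%

Num = 206 + 26 + 116 + 29 = 377
Base = 206 + 26 + 116 + 65 + 29 + 50 = 492
CON1 = 377 / 492 = 0.7663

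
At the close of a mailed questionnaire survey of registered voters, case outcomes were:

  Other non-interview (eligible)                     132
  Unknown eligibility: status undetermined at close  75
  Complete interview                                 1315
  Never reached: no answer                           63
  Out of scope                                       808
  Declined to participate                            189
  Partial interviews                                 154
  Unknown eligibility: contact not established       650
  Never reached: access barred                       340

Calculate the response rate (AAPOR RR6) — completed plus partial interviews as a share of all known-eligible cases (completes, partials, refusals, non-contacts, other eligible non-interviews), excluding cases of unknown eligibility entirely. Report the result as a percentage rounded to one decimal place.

67.0%

No answer / not reached = 63 + 340 = 403
Undetermined eligibility = 650 + 75 = 725
Num → 1315 + 154 = 1469
Base → 1315 + 154 + 189 + 403 + 132 = 2193
RR6 = 1469 / 2193 = 0.6699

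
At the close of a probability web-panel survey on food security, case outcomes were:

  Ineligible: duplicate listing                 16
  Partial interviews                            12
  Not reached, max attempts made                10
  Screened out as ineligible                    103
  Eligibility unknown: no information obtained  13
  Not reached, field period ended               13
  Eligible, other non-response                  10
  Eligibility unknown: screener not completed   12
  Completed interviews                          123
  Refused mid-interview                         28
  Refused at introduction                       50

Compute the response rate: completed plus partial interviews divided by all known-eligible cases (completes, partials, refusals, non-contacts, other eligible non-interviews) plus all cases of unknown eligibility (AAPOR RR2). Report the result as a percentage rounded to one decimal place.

49.8%

Refusal or break-off = 50 + 28 = 78
Non-contacts = 13 + 10 = 23
Eligibility not determined = 12 + 13 = 25
Ineligible = 103 + 16 = 119
Num = 123 + 12 = 135
Denominator = 123 + 12 + 78 + 23 + 10 + 25 = 271
RR2 = 135 / 271 = 0.4982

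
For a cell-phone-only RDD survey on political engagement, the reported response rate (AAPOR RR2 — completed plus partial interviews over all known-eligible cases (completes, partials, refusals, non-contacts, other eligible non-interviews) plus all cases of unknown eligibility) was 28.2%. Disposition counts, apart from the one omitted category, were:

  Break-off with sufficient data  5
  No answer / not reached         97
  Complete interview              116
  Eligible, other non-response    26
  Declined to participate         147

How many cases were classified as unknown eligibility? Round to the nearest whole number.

38

Num = 116 + 5 = 121
RR2 = 121 / D = 0.282
D = 121 / 0.282 = 429.1
Remaining denominator categories sum to 391
unknown eligibility = 429.1 − 391 ≈ 38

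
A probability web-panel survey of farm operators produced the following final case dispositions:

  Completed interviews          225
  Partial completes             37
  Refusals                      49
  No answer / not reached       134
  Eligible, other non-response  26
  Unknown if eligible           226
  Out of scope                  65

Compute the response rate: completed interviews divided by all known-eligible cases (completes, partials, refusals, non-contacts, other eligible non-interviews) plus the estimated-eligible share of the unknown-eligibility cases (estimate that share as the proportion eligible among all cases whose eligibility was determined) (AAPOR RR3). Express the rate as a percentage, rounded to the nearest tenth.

Num = 225
Known eligible = 225 + 37 + 49 + 134 + 26 = 471
e = 471 / (471 + 65) = 471 / 536 = 0.8787
e × U = 0.8787 × 226 = 198.59
Base = 471 + 198.59 = 669.59
RR3 = 225 / 669.59 = 0.3360

33.6%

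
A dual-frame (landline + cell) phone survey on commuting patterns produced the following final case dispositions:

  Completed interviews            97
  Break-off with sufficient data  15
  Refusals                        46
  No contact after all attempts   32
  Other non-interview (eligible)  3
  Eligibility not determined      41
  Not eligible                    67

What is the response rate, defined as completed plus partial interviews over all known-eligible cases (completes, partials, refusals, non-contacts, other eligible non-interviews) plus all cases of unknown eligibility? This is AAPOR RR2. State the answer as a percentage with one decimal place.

Numerator = 97 + 15 = 112
Denominator = 97 + 15 + 46 + 32 + 3 + 41 = 234
RR2 = 112 / 234 = 0.4786

47.9%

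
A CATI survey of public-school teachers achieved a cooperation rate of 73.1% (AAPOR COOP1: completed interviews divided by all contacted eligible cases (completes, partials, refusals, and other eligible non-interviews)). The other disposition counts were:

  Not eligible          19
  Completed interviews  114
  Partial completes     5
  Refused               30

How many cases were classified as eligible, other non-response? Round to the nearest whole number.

7

COOP1 = 114 / D = 0.731
D = 114 / 0.731 = 156.0
Other denominator terms total 149
eligible, other non-response = 156.0 − 149 ≈ 7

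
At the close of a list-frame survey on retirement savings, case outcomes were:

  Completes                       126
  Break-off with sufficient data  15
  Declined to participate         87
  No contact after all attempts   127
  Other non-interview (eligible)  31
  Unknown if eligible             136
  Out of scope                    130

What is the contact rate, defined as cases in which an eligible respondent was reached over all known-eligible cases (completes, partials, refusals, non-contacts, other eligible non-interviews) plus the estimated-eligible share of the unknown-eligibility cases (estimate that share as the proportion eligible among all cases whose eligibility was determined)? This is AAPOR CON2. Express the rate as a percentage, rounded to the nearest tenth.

53.1%

Num → 126 + 15 + 87 + 31 = 259
Eligible (known) → 126 + 15 + 87 + 127 + 31 = 386
e = 386 / (386 + 130) = 386 / 516 = 0.7481
Eligible share of unknowns → 0.7481 × 136 = 101.74
Base → 386 + 101.74 = 487.74
CON2 = 259 / 487.74 = 0.5310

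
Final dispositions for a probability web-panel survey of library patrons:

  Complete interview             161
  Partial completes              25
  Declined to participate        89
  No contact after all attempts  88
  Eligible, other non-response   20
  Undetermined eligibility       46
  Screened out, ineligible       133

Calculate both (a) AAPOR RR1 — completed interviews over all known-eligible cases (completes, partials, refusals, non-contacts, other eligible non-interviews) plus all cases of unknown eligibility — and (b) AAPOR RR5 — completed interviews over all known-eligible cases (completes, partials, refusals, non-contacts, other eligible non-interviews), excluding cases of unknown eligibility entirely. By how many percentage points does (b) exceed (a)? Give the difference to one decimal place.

Num = 161
Denom = 161 + 25 + 89 + 88 + 20 + 46 = 429
RR1 = 161 / 429 = 0.3753
Denom = 161 + 25 + 89 + 88 + 20 = 383
RR5 = 161 / 383 = 0.4204
Difference = 42.04 − 37.53 = 4.51 percentage points

4.5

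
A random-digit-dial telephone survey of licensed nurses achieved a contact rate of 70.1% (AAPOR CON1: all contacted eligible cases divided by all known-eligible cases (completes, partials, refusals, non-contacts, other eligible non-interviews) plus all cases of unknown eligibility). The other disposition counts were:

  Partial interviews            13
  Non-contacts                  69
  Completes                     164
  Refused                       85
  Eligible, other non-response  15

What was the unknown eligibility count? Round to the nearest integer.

49

Top = 164 + 13 + 85 + 15 = 277
CON1 = 277 / D = 0.701
D = 277 / 0.701 = 395.1
Remaining denominator categories sum to 346
unknown eligibility = 395.1 − 346 ≈ 49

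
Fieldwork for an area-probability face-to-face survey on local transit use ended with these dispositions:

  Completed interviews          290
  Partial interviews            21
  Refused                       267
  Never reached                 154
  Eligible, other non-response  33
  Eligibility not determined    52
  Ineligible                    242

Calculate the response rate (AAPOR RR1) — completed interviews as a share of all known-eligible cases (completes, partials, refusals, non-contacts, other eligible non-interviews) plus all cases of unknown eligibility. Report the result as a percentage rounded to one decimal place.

Num = 290
Base = 290 + 21 + 267 + 154 + 33 + 52 = 817
RR1 = 290 / 817 = 0.3550

35.5%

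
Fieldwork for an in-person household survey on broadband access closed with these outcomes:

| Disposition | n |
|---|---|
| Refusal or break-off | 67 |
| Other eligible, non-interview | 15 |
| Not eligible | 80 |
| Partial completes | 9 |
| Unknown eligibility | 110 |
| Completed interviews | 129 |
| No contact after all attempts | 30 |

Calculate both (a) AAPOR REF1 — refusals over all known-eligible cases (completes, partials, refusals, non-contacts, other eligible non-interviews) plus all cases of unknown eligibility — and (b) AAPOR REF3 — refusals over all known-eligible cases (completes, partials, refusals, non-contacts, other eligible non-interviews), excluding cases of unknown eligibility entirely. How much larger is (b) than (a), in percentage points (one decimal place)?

Top → 67
Denominator → 129 + 9 + 67 + 30 + 15 + 110 = 360
REF1 = 67 / 360 = 0.1861
Denominator → 129 + 9 + 67 + 30 + 15 = 250
REF3 = 67 / 250 = 0.2680
Difference = 26.80 − 18.61 = 8.19 percentage points

8.2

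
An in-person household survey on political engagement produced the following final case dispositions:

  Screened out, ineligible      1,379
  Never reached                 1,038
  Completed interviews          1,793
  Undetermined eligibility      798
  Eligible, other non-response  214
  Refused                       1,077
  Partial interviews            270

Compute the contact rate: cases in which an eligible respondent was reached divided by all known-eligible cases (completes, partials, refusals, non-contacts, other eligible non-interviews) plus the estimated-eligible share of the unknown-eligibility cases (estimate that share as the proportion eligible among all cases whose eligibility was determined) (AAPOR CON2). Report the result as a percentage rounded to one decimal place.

67.1%

Numerator: 1793 + 270 + 1077 + 214 = 3354
Eligible (known): 1793 + 270 + 1077 + 1038 + 214 = 4392
e = 4392 / (4392 + 1379) = 4392 / 5771 = 0.7610
Eligible share of unknowns: 0.7610 × 798 = 607.28
Denominator: 4392 + 607.28 = 4999.28
CON2 = 3354 / 4999.28 = 0.6709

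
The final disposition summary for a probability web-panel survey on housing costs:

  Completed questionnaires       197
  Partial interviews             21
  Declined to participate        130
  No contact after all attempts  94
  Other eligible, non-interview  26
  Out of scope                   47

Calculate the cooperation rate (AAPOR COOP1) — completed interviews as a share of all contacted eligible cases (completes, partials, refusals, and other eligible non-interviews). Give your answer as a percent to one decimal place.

52.7%

Num: 197
Denom: 197 + 21 + 130 + 26 = 374
COOP1 = 197 / 374 = 0.5267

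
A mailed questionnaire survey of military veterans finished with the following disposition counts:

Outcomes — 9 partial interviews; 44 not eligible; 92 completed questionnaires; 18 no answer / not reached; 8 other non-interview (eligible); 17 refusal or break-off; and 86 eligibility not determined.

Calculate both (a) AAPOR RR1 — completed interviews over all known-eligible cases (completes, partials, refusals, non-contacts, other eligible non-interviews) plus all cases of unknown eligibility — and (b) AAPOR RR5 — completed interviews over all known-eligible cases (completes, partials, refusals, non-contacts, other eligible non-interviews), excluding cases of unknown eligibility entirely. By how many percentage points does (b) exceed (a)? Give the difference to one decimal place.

Top = 92
Base = 92 + 9 + 17 + 18 + 8 + 86 = 230
RR1 = 92 / 230 = 0.4000
Base = 92 + 9 + 17 + 18 + 8 = 144
RR5 = 92 / 144 = 0.6389
Difference = 63.89 − 40.00 = 23.89 percentage points

23.9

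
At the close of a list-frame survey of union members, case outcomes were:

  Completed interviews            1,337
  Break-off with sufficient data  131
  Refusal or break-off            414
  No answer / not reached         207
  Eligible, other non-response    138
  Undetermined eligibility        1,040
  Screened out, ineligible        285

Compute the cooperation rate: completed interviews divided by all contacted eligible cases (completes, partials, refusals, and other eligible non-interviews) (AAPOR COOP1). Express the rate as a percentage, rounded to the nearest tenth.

66.2%

Top: 1337
Denominator: 1337 + 131 + 414 + 138 = 2020
COOP1 = 1337 / 2020 = 0.6619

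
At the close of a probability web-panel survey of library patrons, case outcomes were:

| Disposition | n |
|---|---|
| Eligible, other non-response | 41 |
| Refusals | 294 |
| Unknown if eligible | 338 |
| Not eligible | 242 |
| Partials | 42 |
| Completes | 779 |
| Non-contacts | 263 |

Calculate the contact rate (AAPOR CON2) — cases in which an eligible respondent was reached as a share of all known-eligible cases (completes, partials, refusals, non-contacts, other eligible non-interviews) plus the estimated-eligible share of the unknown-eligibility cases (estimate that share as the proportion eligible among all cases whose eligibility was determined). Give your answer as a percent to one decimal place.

67.7%

Num → 779 + 42 + 294 + 41 = 1156
Determined eligible → 779 + 42 + 294 + 263 + 41 = 1419
e = 1419 / (1419 + 242) = 1419 / 1661 = 0.8543
e × U → 0.8543 × 338 = 288.75
Denominator → 1419 + 288.75 = 1707.75
CON2 = 1156 / 1707.75 = 0.6769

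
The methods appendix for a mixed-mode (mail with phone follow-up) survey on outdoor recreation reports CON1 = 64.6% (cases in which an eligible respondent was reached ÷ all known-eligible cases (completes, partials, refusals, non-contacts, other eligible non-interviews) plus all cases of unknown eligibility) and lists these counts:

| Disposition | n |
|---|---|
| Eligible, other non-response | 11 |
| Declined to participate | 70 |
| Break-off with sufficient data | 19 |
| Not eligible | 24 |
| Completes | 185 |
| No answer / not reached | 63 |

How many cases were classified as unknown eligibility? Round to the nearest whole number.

Top → 185 + 19 + 70 + 11 = 285
CON1 = 285 / D = 0.646
D = 285 / 0.646 = 441.2
Other denominator terms total 348
unknown eligibility = 441.2 − 348 ≈ 93

93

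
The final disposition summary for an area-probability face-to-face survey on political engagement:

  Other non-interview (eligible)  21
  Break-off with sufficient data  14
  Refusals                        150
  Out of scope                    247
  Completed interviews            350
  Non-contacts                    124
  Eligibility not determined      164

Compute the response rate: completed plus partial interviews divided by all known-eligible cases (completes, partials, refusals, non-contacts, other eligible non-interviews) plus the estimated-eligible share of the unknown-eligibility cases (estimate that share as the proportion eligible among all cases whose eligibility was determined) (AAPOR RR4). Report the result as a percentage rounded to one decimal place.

46.8%

Numerator: 350 + 14 = 364
Eligible (known): 350 + 14 + 150 + 124 + 21 = 659
e = 659 / (659 + 247) = 659 / 906 = 0.7274
Eligible share of unknowns: 0.7274 × 164 = 119.29
Denom: 659 + 119.29 = 778.29
RR4 = 364 / 778.29 = 0.4677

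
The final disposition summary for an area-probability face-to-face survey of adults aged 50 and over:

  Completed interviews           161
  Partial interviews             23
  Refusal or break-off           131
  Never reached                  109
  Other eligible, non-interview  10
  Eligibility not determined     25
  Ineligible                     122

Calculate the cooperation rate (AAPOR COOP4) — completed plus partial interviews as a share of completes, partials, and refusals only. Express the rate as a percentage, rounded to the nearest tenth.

58.4%

Numerator → 161 + 23 = 184
Denom → 161 + 23 + 131 = 315
COOP4 = 184 / 315 = 0.5841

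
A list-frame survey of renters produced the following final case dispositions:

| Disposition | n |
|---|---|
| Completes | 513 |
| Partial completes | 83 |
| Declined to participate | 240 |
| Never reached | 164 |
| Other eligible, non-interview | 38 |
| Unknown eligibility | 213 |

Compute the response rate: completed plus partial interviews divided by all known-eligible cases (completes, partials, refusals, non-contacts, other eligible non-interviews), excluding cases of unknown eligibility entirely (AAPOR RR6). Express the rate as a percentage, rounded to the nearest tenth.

Num → 513 + 83 = 596
Denominator → 513 + 83 + 240 + 164 + 38 = 1038
RR6 = 596 / 1038 = 0.5742

57.4%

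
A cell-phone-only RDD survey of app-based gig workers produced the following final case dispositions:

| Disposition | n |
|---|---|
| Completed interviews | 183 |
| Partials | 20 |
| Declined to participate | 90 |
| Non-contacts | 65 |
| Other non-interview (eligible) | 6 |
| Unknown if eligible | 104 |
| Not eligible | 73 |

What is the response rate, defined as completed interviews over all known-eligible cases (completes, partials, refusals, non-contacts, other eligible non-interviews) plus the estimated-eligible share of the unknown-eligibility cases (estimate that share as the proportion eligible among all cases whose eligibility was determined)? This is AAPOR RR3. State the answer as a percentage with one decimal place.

Numerator: 183
Eligible (known): 183 + 20 + 90 + 65 + 6 = 364
e = 364 / (364 + 73) = 364 / 437 = 0.8330
e × U: 0.8330 × 104 = 86.63
Base: 364 + 86.63 = 450.63
RR3 = 183 / 450.63 = 0.4061

40.6%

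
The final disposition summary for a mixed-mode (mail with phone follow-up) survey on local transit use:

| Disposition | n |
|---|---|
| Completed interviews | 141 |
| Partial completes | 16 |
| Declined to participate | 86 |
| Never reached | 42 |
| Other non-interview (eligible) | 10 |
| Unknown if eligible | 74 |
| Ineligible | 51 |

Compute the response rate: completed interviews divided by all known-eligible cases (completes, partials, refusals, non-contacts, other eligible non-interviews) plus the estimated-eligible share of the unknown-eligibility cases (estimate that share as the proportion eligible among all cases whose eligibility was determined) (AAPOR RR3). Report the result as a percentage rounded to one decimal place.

39.4%

Numerator → 141
Determined eligible → 141 + 16 + 86 + 42 + 10 = 295
e = 295 / (295 + 51) = 295 / 346 = 0.8526
e × U → 0.8526 × 74 = 63.09
Denominator → 295 + 63.09 = 358.09
RR3 = 141 / 358.09 = 0.3938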